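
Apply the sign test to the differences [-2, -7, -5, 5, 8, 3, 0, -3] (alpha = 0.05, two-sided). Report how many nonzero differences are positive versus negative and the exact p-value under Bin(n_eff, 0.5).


Step 1: Discard zero differences. Original n = 8; n_eff = number of nonzero differences = 7.
Nonzero differences (with sign): -2, -7, -5, +5, +8, +3, -3
Step 2: Count signs: positive = 3, negative = 4.
Step 3: Under H0: P(positive) = 0.5, so the number of positives S ~ Bin(7, 0.5).
Step 4: Two-sided exact p-value = sum of Bin(7,0.5) probabilities at or below the observed probability = 1.000000.
Step 5: alpha = 0.05. fail to reject H0.

n_eff = 7, pos = 3, neg = 4, p = 1.000000, fail to reject H0.


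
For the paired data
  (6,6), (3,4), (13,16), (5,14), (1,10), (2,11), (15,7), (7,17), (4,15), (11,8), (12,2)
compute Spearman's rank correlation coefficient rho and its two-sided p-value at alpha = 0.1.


Step 1: Rank x and y separately (midranks; no ties here).
rank(x): 6->6, 3->3, 13->10, 5->5, 1->1, 2->2, 15->11, 7->7, 4->4, 11->8, 12->9
rank(y): 6->3, 4->2, 16->10, 14->8, 10->6, 11->7, 7->4, 17->11, 15->9, 8->5, 2->1
Step 2: d_i = R_x(i) - R_y(i); compute d_i^2.
  (6-3)^2=9, (3-2)^2=1, (10-10)^2=0, (5-8)^2=9, (1-6)^2=25, (2-7)^2=25, (11-4)^2=49, (7-11)^2=16, (4-9)^2=25, (8-5)^2=9, (9-1)^2=64
sum(d^2) = 232.
Step 3: rho = 1 - 6*232 / (11*(11^2 - 1)) = 1 - 1392/1320 = -0.054545.
Step 4: Under H0, t = rho * sqrt((n-2)/(1-rho^2)) = -0.1639 ~ t(9).
Step 5: Two-sided p-value from the t-distribution with 9 df = 0.873447.
Step 6: alpha = 0.1. fail to reject H0.

rho = -0.0545, p = 0.873447, fail to reject H0 at alpha = 0.1.


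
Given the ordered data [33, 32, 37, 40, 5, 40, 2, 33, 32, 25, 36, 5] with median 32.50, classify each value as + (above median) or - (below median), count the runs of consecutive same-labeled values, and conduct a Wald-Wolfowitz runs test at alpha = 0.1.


Step 1: Compute median = 32.50; label A = above, B = below.
Labels in order: ABAABABABBAB  (n_A = 6, n_B = 6)
Step 2: Count runs R = 10.
Step 3: Under H0 (random ordering), E[R] = 2*n_A*n_B/(n_A+n_B) + 1 = 2*6*6/12 + 1 = 7.0000.
        Var[R] = 2*n_A*n_B*(2*n_A*n_B - n_A - n_B) / ((n_A+n_B)^2 * (n_A+n_B-1)) = 4320/1584 = 2.7273.
        SD[R] = 1.6514.
Step 4: Continuity-corrected z = (R - 0.5 - E[R]) / SD[R] = (10 - 0.5 - 7.0000) / 1.6514 = 1.5138.
Step 5: Two-sided p-value via normal approximation = 2*(1 - Phi(|z|)) = 0.130070.
Step 6: alpha = 0.1. fail to reject H0.

R = 10, z = 1.5138, p = 0.130070, fail to reject H0.


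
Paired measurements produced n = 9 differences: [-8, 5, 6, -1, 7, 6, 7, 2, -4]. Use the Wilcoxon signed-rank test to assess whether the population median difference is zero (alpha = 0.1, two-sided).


Step 1: Drop any zero differences (none here) and take |d_i|.
|d| = [8, 5, 6, 1, 7, 6, 7, 2, 4]
Step 2: Midrank |d_i| (ties get averaged ranks).
ranks: |8|->9, |5|->4, |6|->5.5, |1|->1, |7|->7.5, |6|->5.5, |7|->7.5, |2|->2, |4|->3
Step 3: Attach original signs; sum ranks with positive sign and with negative sign.
W+ = 4 + 5.5 + 7.5 + 5.5 + 7.5 + 2 = 32
W- = 9 + 1 + 3 = 13
(Check: W+ + W- = 45 should equal n(n+1)/2 = 45.)
Step 4: Test statistic W = min(W+, W-) = 13.
Step 5: Ties in |d|, so use the tie-corrected normal approximation.
        E[W] = n(n+1)/4 = 9*10/4 = 22.5.
        Tie groups: |d|=6 (t=2), |d|=7 (t=2); sum(t^3 - t) = 12.
        Var[W] = n(n+1)(2n+1)/24 - sum(t^3-t)/48 = 1710/24 - 12/48 = 71.
        z = (W - E[W]) / sqrt(Var[W]) = (13 - 22.5) / 8.4261 = -1.1274.
        Two-sided p = 2*Phi(z) = 0.259555.
Step 6: alpha = 0.1. fail to reject H0.

W+ = 32, W- = 13, W = min = 13, p = 0.259555, fail to reject H0.


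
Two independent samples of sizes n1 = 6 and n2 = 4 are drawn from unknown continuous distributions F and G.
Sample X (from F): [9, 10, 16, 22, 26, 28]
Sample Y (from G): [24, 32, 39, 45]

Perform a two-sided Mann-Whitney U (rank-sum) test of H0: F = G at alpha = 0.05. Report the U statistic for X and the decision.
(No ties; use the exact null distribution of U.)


Step 1: Combine and sort all 10 observations; assign midranks.
sorted (value, group): (9,X), (10,X), (16,X), (22,X), (24,Y), (26,X), (28,X), (32,Y), (39,Y), (45,Y)
ranks: 9->1, 10->2, 16->3, 22->4, 24->5, 26->6, 28->7, 32->8, 39->9, 45->10
Step 2: Rank sum for X: R1 = 1 + 2 + 3 + 4 + 6 + 7 = 23.
Step 3: U_X = R1 - n1(n1+1)/2 = 23 - 6*7/2 = 23 - 21 = 2.
       U_Y = n1*n2 - U_X = 24 - 2 = 22.
Step 4: No ties, so the exact null distribution of U (based on enumerating the C(10,6) = 210 equally likely rank assignments) gives the two-sided p-value.
Step 5: p-value = 0.038095; compare to alpha = 0.05. reject H0.

U_X = 2, p = 0.038095, reject H0 at alpha = 0.05.


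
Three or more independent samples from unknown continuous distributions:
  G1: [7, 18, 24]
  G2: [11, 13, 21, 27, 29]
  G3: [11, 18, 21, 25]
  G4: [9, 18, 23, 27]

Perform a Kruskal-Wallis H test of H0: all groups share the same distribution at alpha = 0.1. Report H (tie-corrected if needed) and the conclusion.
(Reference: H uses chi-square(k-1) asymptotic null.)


Step 1: Combine all N = 16 observations and assign midranks.
sorted (value, group, rank): (7,G1,1), (9,G4,2), (11,G2,3.5), (11,G3,3.5), (13,G2,5), (18,G1,7), (18,G3,7), (18,G4,7), (21,G2,9.5), (21,G3,9.5), (23,G4,11), (24,G1,12), (25,G3,13), (27,G2,14.5), (27,G4,14.5), (29,G2,16)
Step 2: Sum ranks within each group.
R_1 = 20 (n_1 = 3)
R_2 = 48.5 (n_2 = 5)
R_3 = 33 (n_3 = 4)
R_4 = 34.5 (n_4 = 4)
Step 3: H = 12/(N(N+1)) * sum(R_i^2/n_i) - 3(N+1)
     = 12/(16*17) * (20^2/3 + 48.5^2/5 + 33^2/4 + 34.5^2/4) - 3*17
     = 0.044118 * 1173.6 - 51
     = 0.776287.
Step 4: Ties present; correction factor C = 1 - 42/(16^3 - 16) = 0.989706. Corrected H = 0.776287 / 0.989706 = 0.784361.
Step 5: Under H0, H ~ chi^2(3); p-value = 0.853204.
Step 6: alpha = 0.1. fail to reject H0.

H = 0.7844, df = 3, p = 0.853204, fail to reject H0.


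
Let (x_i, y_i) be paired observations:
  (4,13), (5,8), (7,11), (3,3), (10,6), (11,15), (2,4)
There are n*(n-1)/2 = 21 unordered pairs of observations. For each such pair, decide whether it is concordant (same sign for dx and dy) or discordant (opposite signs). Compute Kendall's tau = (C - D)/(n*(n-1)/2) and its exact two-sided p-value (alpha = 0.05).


Step 1: Enumerate the 21 unordered pairs (i,j) with i<j and classify each by sign(x_j-x_i) * sign(y_j-y_i).
  (1,2):dx=+1,dy=-5->D; (1,3):dx=+3,dy=-2->D; (1,4):dx=-1,dy=-10->C; (1,5):dx=+6,dy=-7->D
  (1,6):dx=+7,dy=+2->C; (1,7):dx=-2,dy=-9->C; (2,3):dx=+2,dy=+3->C; (2,4):dx=-2,dy=-5->C
  (2,5):dx=+5,dy=-2->D; (2,6):dx=+6,dy=+7->C; (2,7):dx=-3,dy=-4->C; (3,4):dx=-4,dy=-8->C
  (3,5):dx=+3,dy=-5->D; (3,6):dx=+4,dy=+4->C; (3,7):dx=-5,dy=-7->C; (4,5):dx=+7,dy=+3->C
  (4,6):dx=+8,dy=+12->C; (4,7):dx=-1,dy=+1->D; (5,6):dx=+1,dy=+9->C; (5,7):dx=-8,dy=-2->C
  (6,7):dx=-9,dy=-11->C
Step 2: C = 15, D = 6, total pairs = 21.
Step 3: tau = (C - D)/(n(n-1)/2) = (15 - 6)/21 = 0.428571.
Step 4: Exact two-sided p-value (enumerate n! = 5040 permutations of y under H0): p = 0.238889.
Step 5: alpha = 0.05. fail to reject H0.

tau_b = 0.4286 (C=15, D=6), p = 0.238889, fail to reject H0.


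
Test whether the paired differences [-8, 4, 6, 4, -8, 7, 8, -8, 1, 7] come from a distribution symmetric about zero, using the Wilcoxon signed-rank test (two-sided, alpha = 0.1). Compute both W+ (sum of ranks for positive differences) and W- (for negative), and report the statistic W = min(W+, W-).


Step 1: Drop any zero differences (none here) and take |d_i|.
|d| = [8, 4, 6, 4, 8, 7, 8, 8, 1, 7]
Step 2: Midrank |d_i| (ties get averaged ranks).
ranks: |8|->8.5, |4|->2.5, |6|->4, |4|->2.5, |8|->8.5, |7|->5.5, |8|->8.5, |8|->8.5, |1|->1, |7|->5.5
Step 3: Attach original signs; sum ranks with positive sign and with negative sign.
W+ = 2.5 + 4 + 2.5 + 5.5 + 8.5 + 1 + 5.5 = 29.5
W- = 8.5 + 8.5 + 8.5 = 25.5
(Check: W+ + W- = 55 should equal n(n+1)/2 = 55.)
Step 4: Test statistic W = min(W+, W-) = 25.5.
Step 5: Ties in |d|, so use the tie-corrected normal approximation.
        E[W] = n(n+1)/4 = 10*11/4 = 27.5.
        Tie groups: |d|=4 (t=2), |d|=7 (t=2), |d|=8 (t=4); sum(t^3 - t) = 72.
        Var[W] = n(n+1)(2n+1)/24 - sum(t^3-t)/48 = 2310/24 - 72/48 = 94.75.
        z = (W - E[W]) / sqrt(Var[W]) = (25.5 - 27.5) / 9.7340 = -0.2055.
        Two-sided p = 2*Phi(z) = 0.837208.
Step 6: alpha = 0.1. fail to reject H0.

W+ = 29.5, W- = 25.5, W = min = 25.5, p = 0.837208, fail to reject H0.


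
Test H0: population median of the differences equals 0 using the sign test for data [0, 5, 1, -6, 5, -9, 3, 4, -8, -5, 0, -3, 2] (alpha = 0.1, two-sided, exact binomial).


Step 1: Discard zero differences. Original n = 13; n_eff = number of nonzero differences = 11.
Nonzero differences (with sign): +5, +1, -6, +5, -9, +3, +4, -8, -5, -3, +2
Step 2: Count signs: positive = 6, negative = 5.
Step 3: Under H0: P(positive) = 0.5, so the number of positives S ~ Bin(11, 0.5).
Step 4: Two-sided exact p-value = sum of Bin(11,0.5) probabilities at or below the observed probability = 1.000000.
Step 5: alpha = 0.1. fail to reject H0.

n_eff = 11, pos = 6, neg = 5, p = 1.000000, fail to reject H0.


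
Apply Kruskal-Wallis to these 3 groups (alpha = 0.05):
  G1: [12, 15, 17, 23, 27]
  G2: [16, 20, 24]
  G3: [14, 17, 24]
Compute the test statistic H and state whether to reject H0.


Step 1: Combine all N = 11 observations and assign midranks.
sorted (value, group, rank): (12,G1,1), (14,G3,2), (15,G1,3), (16,G2,4), (17,G1,5.5), (17,G3,5.5), (20,G2,7), (23,G1,8), (24,G2,9.5), (24,G3,9.5), (27,G1,11)
Step 2: Sum ranks within each group.
R_1 = 28.5 (n_1 = 5)
R_2 = 20.5 (n_2 = 3)
R_3 = 17 (n_3 = 3)
Step 3: H = 12/(N(N+1)) * sum(R_i^2/n_i) - 3(N+1)
     = 12/(11*12) * (28.5^2/5 + 20.5^2/3 + 17^2/3) - 3*12
     = 0.090909 * 398.867 - 36
     = 0.260606.
Step 4: Ties present; correction factor C = 1 - 12/(11^3 - 11) = 0.990909. Corrected H = 0.260606 / 0.990909 = 0.262997.
Step 5: Under H0, H ~ chi^2(2); p-value = 0.876781.
Step 6: alpha = 0.05. fail to reject H0.

H = 0.2630, df = 2, p = 0.876781, fail to reject H0.


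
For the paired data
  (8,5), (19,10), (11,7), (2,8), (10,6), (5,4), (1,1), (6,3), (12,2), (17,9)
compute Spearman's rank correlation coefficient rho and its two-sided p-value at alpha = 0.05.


Step 1: Rank x and y separately (midranks; no ties here).
rank(x): 8->5, 19->10, 11->7, 2->2, 10->6, 5->3, 1->1, 6->4, 12->8, 17->9
rank(y): 5->5, 10->10, 7->7, 8->8, 6->6, 4->4, 1->1, 3->3, 2->2, 9->9
Step 2: d_i = R_x(i) - R_y(i); compute d_i^2.
  (5-5)^2=0, (10-10)^2=0, (7-7)^2=0, (2-8)^2=36, (6-6)^2=0, (3-4)^2=1, (1-1)^2=0, (4-3)^2=1, (8-2)^2=36, (9-9)^2=0
sum(d^2) = 74.
Step 3: rho = 1 - 6*74 / (10*(10^2 - 1)) = 1 - 444/990 = 0.551515.
Step 4: Under H0, t = rho * sqrt((n-2)/(1-rho^2)) = 1.8700 ~ t(8).
Step 5: Two-sided p-value from the t-distribution with 8 df = 0.098401.
Step 6: alpha = 0.05. fail to reject H0.

rho = 0.5515, p = 0.098401, fail to reject H0 at alpha = 0.05.


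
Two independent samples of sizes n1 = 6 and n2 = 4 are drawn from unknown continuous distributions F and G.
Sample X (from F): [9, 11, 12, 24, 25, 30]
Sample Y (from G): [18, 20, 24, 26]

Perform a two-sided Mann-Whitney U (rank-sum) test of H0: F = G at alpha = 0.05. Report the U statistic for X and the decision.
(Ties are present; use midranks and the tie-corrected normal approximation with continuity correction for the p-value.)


Step 1: Combine and sort all 10 observations; assign midranks.
sorted (value, group): (9,X), (11,X), (12,X), (18,Y), (20,Y), (24,X), (24,Y), (25,X), (26,Y), (30,X)
ranks: 9->1, 11->2, 12->3, 18->4, 20->5, 24->6.5, 24->6.5, 25->8, 26->9, 30->10
Step 2: Rank sum for X: R1 = 1 + 2 + 3 + 6.5 + 8 + 10 = 30.5.
Step 3: U_X = R1 - n1(n1+1)/2 = 30.5 - 6*7/2 = 30.5 - 21 = 9.5.
       U_Y = n1*n2 - U_X = 24 - 9.5 = 14.5.
Step 4: Ties are present, so use the tie-corrected normal approximation (with continuity correction) for the p-value.
Step 5: p-value = 0.668870; compare to alpha = 0.05. fail to reject H0.

U_X = 9.5, p = 0.668870, fail to reject H0 at alpha = 0.05.


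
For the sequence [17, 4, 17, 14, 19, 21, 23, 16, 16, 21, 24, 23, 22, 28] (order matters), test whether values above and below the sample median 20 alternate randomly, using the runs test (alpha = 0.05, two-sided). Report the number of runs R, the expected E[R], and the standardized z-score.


Step 1: Compute median = 20; label A = above, B = below.
Labels in order: BBBBBAABBAAAAA  (n_A = 7, n_B = 7)
Step 2: Count runs R = 4.
Step 3: Under H0 (random ordering), E[R] = 2*n_A*n_B/(n_A+n_B) + 1 = 2*7*7/14 + 1 = 8.0000.
        Var[R] = 2*n_A*n_B*(2*n_A*n_B - n_A - n_B) / ((n_A+n_B)^2 * (n_A+n_B-1)) = 8232/2548 = 3.2308.
        SD[R] = 1.7974.
Step 4: Continuity-corrected z = (R + 0.5 - E[R]) / SD[R] = (4 + 0.5 - 8.0000) / 1.7974 = -1.9472.
Step 5: Two-sided p-value via normal approximation = 2*(1 - Phi(|z|)) = 0.051508.
Step 6: alpha = 0.05. fail to reject H0.

R = 4, z = -1.9472, p = 0.051508, fail to reject H0.


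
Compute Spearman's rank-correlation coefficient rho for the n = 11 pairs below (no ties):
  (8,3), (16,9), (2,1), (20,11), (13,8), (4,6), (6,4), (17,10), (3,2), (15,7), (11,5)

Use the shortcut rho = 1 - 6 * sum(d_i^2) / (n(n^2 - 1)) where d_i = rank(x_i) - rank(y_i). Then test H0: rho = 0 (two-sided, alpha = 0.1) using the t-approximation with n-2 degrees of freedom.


Step 1: Rank x and y separately (midranks; no ties here).
rank(x): 8->5, 16->9, 2->1, 20->11, 13->7, 4->3, 6->4, 17->10, 3->2, 15->8, 11->6
rank(y): 3->3, 9->9, 1->1, 11->11, 8->8, 6->6, 4->4, 10->10, 2->2, 7->7, 5->5
Step 2: d_i = R_x(i) - R_y(i); compute d_i^2.
  (5-3)^2=4, (9-9)^2=0, (1-1)^2=0, (11-11)^2=0, (7-8)^2=1, (3-6)^2=9, (4-4)^2=0, (10-10)^2=0, (2-2)^2=0, (8-7)^2=1, (6-5)^2=1
sum(d^2) = 16.
Step 3: rho = 1 - 6*16 / (11*(11^2 - 1)) = 1 - 96/1320 = 0.927273.
Step 4: Under H0, t = rho * sqrt((n-2)/(1-rho^2)) = 7.4303 ~ t(9).
Step 5: Two-sided p-value from the t-distribution with 9 df = 0.000040.
Step 6: alpha = 0.1. reject H0.

rho = 0.9273, p = 0.000040, reject H0 at alpha = 0.1.


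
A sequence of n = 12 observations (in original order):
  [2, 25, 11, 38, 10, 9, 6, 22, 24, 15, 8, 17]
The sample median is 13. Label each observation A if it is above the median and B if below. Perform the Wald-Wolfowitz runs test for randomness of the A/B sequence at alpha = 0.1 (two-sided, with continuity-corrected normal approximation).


Step 1: Compute median = 13; label A = above, B = below.
Labels in order: BABABBBAAABA  (n_A = 6, n_B = 6)
Step 2: Count runs R = 8.
Step 3: Under H0 (random ordering), E[R] = 2*n_A*n_B/(n_A+n_B) + 1 = 2*6*6/12 + 1 = 7.0000.
        Var[R] = 2*n_A*n_B*(2*n_A*n_B - n_A - n_B) / ((n_A+n_B)^2 * (n_A+n_B-1)) = 4320/1584 = 2.7273.
        SD[R] = 1.6514.
Step 4: Continuity-corrected z = (R - 0.5 - E[R]) / SD[R] = (8 - 0.5 - 7.0000) / 1.6514 = 0.3028.
Step 5: Two-sided p-value via normal approximation = 2*(1 - Phi(|z|)) = 0.762069.
Step 6: alpha = 0.1. fail to reject H0.

R = 8, z = 0.3028, p = 0.762069, fail to reject H0.


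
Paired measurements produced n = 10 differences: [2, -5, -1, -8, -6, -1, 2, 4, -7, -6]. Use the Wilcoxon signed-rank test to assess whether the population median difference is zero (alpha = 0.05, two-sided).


Step 1: Drop any zero differences (none here) and take |d_i|.
|d| = [2, 5, 1, 8, 6, 1, 2, 4, 7, 6]
Step 2: Midrank |d_i| (ties get averaged ranks).
ranks: |2|->3.5, |5|->6, |1|->1.5, |8|->10, |6|->7.5, |1|->1.5, |2|->3.5, |4|->5, |7|->9, |6|->7.5
Step 3: Attach original signs; sum ranks with positive sign and with negative sign.
W+ = 3.5 + 3.5 + 5 = 12
W- = 6 + 1.5 + 10 + 7.5 + 1.5 + 9 + 7.5 = 43
(Check: W+ + W- = 55 should equal n(n+1)/2 = 55.)
Step 4: Test statistic W = min(W+, W-) = 12.
Step 5: Ties in |d|, so use the tie-corrected normal approximation.
        E[W] = n(n+1)/4 = 10*11/4 = 27.5.
        Tie groups: |d|=1 (t=2), |d|=2 (t=2), |d|=6 (t=2); sum(t^3 - t) = 18.
        Var[W] = n(n+1)(2n+1)/24 - sum(t^3-t)/48 = 2310/24 - 18/48 = 95.875.
        z = (W - E[W]) / sqrt(Var[W]) = (12 - 27.5) / 9.7916 = -1.5830.
        Two-sided p = 2*Phi(z) = 0.113423.
Step 6: alpha = 0.05. fail to reject H0.

W+ = 12, W- = 43, W = min = 12, p = 0.113423, fail to reject H0.


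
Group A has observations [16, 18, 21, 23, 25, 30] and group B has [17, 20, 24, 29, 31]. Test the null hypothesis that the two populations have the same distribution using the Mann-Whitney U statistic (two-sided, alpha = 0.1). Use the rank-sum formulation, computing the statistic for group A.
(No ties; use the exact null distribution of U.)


Step 1: Combine and sort all 11 observations; assign midranks.
sorted (value, group): (16,X), (17,Y), (18,X), (20,Y), (21,X), (23,X), (24,Y), (25,X), (29,Y), (30,X), (31,Y)
ranks: 16->1, 17->2, 18->3, 20->4, 21->5, 23->6, 24->7, 25->8, 29->9, 30->10, 31->11
Step 2: Rank sum for X: R1 = 1 + 3 + 5 + 6 + 8 + 10 = 33.
Step 3: U_X = R1 - n1(n1+1)/2 = 33 - 6*7/2 = 33 - 21 = 12.
       U_Y = n1*n2 - U_X = 30 - 12 = 18.
Step 4: No ties, so the exact null distribution of U (based on enumerating the C(11,6) = 462 equally likely rank assignments) gives the two-sided p-value.
Step 5: p-value = 0.662338; compare to alpha = 0.1. fail to reject H0.

U_X = 12, p = 0.662338, fail to reject H0 at alpha = 0.1.


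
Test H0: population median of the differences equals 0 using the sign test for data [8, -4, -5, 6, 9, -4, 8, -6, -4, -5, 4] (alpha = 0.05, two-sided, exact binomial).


Step 1: Discard zero differences. Original n = 11; n_eff = number of nonzero differences = 11.
Nonzero differences (with sign): +8, -4, -5, +6, +9, -4, +8, -6, -4, -5, +4
Step 2: Count signs: positive = 5, negative = 6.
Step 3: Under H0: P(positive) = 0.5, so the number of positives S ~ Bin(11, 0.5).
Step 4: Two-sided exact p-value = sum of Bin(11,0.5) probabilities at or below the observed probability = 1.000000.
Step 5: alpha = 0.05. fail to reject H0.

n_eff = 11, pos = 5, neg = 6, p = 1.000000, fail to reject H0.


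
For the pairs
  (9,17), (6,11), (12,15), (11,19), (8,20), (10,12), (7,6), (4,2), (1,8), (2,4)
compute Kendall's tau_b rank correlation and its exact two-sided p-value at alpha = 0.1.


Step 1: Enumerate the 45 unordered pairs (i,j) with i<j and classify each by sign(x_j-x_i) * sign(y_j-y_i).
  (1,2):dx=-3,dy=-6->C; (1,3):dx=+3,dy=-2->D; (1,4):dx=+2,dy=+2->C; (1,5):dx=-1,dy=+3->D
  (1,6):dx=+1,dy=-5->D; (1,7):dx=-2,dy=-11->C; (1,8):dx=-5,dy=-15->C; (1,9):dx=-8,dy=-9->C
  (1,10):dx=-7,dy=-13->C; (2,3):dx=+6,dy=+4->C; (2,4):dx=+5,dy=+8->C; (2,5):dx=+2,dy=+9->C
  (2,6):dx=+4,dy=+1->C; (2,7):dx=+1,dy=-5->D; (2,8):dx=-2,dy=-9->C; (2,9):dx=-5,dy=-3->C
  (2,10):dx=-4,dy=-7->C; (3,4):dx=-1,dy=+4->D; (3,5):dx=-4,dy=+5->D; (3,6):dx=-2,dy=-3->C
  (3,7):dx=-5,dy=-9->C; (3,8):dx=-8,dy=-13->C; (3,9):dx=-11,dy=-7->C; (3,10):dx=-10,dy=-11->C
  (4,5):dx=-3,dy=+1->D; (4,6):dx=-1,dy=-7->C; (4,7):dx=-4,dy=-13->C; (4,8):dx=-7,dy=-17->C
  (4,9):dx=-10,dy=-11->C; (4,10):dx=-9,dy=-15->C; (5,6):dx=+2,dy=-8->D; (5,7):dx=-1,dy=-14->C
  (5,8):dx=-4,dy=-18->C; (5,9):dx=-7,dy=-12->C; (5,10):dx=-6,dy=-16->C; (6,7):dx=-3,dy=-6->C
  (6,8):dx=-6,dy=-10->C; (6,9):dx=-9,dy=-4->C; (6,10):dx=-8,dy=-8->C; (7,8):dx=-3,dy=-4->C
  (7,9):dx=-6,dy=+2->D; (7,10):dx=-5,dy=-2->C; (8,9):dx=-3,dy=+6->D; (8,10):dx=-2,dy=+2->D
  (9,10):dx=+1,dy=-4->D
Step 2: C = 33, D = 12, total pairs = 45.
Step 3: tau = (C - D)/(n(n-1)/2) = (33 - 12)/45 = 0.466667.
Step 4: Exact two-sided p-value (enumerate n! = 3628800 permutations of y under H0): p = 0.072550.
Step 5: alpha = 0.1. reject H0.

tau_b = 0.4667 (C=33, D=12), p = 0.072550, reject H0.


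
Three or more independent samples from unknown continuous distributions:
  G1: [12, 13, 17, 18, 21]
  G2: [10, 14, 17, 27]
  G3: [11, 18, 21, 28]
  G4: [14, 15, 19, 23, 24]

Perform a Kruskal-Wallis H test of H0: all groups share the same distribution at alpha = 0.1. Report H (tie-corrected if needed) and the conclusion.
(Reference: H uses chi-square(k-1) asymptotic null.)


Step 1: Combine all N = 18 observations and assign midranks.
sorted (value, group, rank): (10,G2,1), (11,G3,2), (12,G1,3), (13,G1,4), (14,G2,5.5), (14,G4,5.5), (15,G4,7), (17,G1,8.5), (17,G2,8.5), (18,G1,10.5), (18,G3,10.5), (19,G4,12), (21,G1,13.5), (21,G3,13.5), (23,G4,15), (24,G4,16), (27,G2,17), (28,G3,18)
Step 2: Sum ranks within each group.
R_1 = 39.5 (n_1 = 5)
R_2 = 32 (n_2 = 4)
R_3 = 44 (n_3 = 4)
R_4 = 55.5 (n_4 = 5)
Step 3: H = 12/(N(N+1)) * sum(R_i^2/n_i) - 3(N+1)
     = 12/(18*19) * (39.5^2/5 + 32^2/4 + 44^2/4 + 55.5^2/5) - 3*19
     = 0.035088 * 1668.1 - 57
     = 1.529825.
Step 4: Ties present; correction factor C = 1 - 24/(18^3 - 18) = 0.995872. Corrected H = 1.529825 / 0.995872 = 1.536166.
Step 5: Under H0, H ~ chi^2(3); p-value = 0.673949.
Step 6: alpha = 0.1. fail to reject H0.

H = 1.5362, df = 3, p = 0.673949, fail to reject H0.


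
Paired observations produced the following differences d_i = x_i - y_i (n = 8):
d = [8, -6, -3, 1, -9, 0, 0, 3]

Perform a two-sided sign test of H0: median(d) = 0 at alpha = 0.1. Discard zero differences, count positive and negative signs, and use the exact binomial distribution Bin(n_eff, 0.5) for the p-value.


Step 1: Discard zero differences. Original n = 8; n_eff = number of nonzero differences = 6.
Nonzero differences (with sign): +8, -6, -3, +1, -9, +3
Step 2: Count signs: positive = 3, negative = 3.
Step 3: Under H0: P(positive) = 0.5, so the number of positives S ~ Bin(6, 0.5).
Step 4: Two-sided exact p-value = sum of Bin(6,0.5) probabilities at or below the observed probability = 1.000000.
Step 5: alpha = 0.1. fail to reject H0.

n_eff = 6, pos = 3, neg = 3, p = 1.000000, fail to reject H0.


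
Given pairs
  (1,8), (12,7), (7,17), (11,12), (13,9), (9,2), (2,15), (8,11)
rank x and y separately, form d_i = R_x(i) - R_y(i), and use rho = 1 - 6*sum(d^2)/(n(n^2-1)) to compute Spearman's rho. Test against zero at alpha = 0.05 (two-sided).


Step 1: Rank x and y separately (midranks; no ties here).
rank(x): 1->1, 12->7, 7->3, 11->6, 13->8, 9->5, 2->2, 8->4
rank(y): 8->3, 7->2, 17->8, 12->6, 9->4, 2->1, 15->7, 11->5
Step 2: d_i = R_x(i) - R_y(i); compute d_i^2.
  (1-3)^2=4, (7-2)^2=25, (3-8)^2=25, (6-6)^2=0, (8-4)^2=16, (5-1)^2=16, (2-7)^2=25, (4-5)^2=1
sum(d^2) = 112.
Step 3: rho = 1 - 6*112 / (8*(8^2 - 1)) = 1 - 672/504 = -0.333333.
Step 4: Under H0, t = rho * sqrt((n-2)/(1-rho^2)) = -0.8660 ~ t(6).
Step 5: Two-sided p-value from the t-distribution with 6 df = 0.419753.
Step 6: alpha = 0.05. fail to reject H0.

rho = -0.3333, p = 0.419753, fail to reject H0 at alpha = 0.05.


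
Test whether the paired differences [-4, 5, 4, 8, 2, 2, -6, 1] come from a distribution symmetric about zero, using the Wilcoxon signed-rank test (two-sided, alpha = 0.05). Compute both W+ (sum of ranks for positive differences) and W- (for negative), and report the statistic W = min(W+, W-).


Step 1: Drop any zero differences (none here) and take |d_i|.
|d| = [4, 5, 4, 8, 2, 2, 6, 1]
Step 2: Midrank |d_i| (ties get averaged ranks).
ranks: |4|->4.5, |5|->6, |4|->4.5, |8|->8, |2|->2.5, |2|->2.5, |6|->7, |1|->1
Step 3: Attach original signs; sum ranks with positive sign and with negative sign.
W+ = 6 + 4.5 + 8 + 2.5 + 2.5 + 1 = 24.5
W- = 4.5 + 7 = 11.5
(Check: W+ + W- = 36 should equal n(n+1)/2 = 36.)
Step 4: Test statistic W = min(W+, W-) = 11.5.
Step 5: Ties in |d|, so use the tie-corrected normal approximation.
        E[W] = n(n+1)/4 = 8*9/4 = 18.
        Tie groups: |d|=2 (t=2), |d|=4 (t=2); sum(t^3 - t) = 12.
        Var[W] = n(n+1)(2n+1)/24 - sum(t^3-t)/48 = 1224/24 - 12/48 = 50.75.
        z = (W - E[W]) / sqrt(Var[W]) = (11.5 - 18) / 7.1239 = -0.9124.
        Two-sided p = 2*Phi(z) = 0.361547.
Step 6: alpha = 0.05. fail to reject H0.

W+ = 24.5, W- = 11.5, W = min = 11.5, p = 0.361547, fail to reject H0.


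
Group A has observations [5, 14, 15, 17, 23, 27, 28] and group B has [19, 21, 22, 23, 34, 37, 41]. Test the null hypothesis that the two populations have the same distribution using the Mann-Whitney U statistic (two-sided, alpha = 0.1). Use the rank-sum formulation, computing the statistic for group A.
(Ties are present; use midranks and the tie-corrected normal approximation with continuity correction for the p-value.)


Step 1: Combine and sort all 14 observations; assign midranks.
sorted (value, group): (5,X), (14,X), (15,X), (17,X), (19,Y), (21,Y), (22,Y), (23,X), (23,Y), (27,X), (28,X), (34,Y), (37,Y), (41,Y)
ranks: 5->1, 14->2, 15->3, 17->4, 19->5, 21->6, 22->7, 23->8.5, 23->8.5, 27->10, 28->11, 34->12, 37->13, 41->14
Step 2: Rank sum for X: R1 = 1 + 2 + 3 + 4 + 8.5 + 10 + 11 = 39.5.
Step 3: U_X = R1 - n1(n1+1)/2 = 39.5 - 7*8/2 = 39.5 - 28 = 11.5.
       U_Y = n1*n2 - U_X = 49 - 11.5 = 37.5.
Step 4: Ties are present, so use the tie-corrected normal approximation (with continuity correction) for the p-value.
Step 5: p-value = 0.109832; compare to alpha = 0.1. fail to reject H0.

U_X = 11.5, p = 0.109832, fail to reject H0 at alpha = 0.1.


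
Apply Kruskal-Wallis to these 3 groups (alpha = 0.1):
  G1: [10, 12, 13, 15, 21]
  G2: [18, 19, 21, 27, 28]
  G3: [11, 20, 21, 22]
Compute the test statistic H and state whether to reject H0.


Step 1: Combine all N = 14 observations and assign midranks.
sorted (value, group, rank): (10,G1,1), (11,G3,2), (12,G1,3), (13,G1,4), (15,G1,5), (18,G2,6), (19,G2,7), (20,G3,8), (21,G1,10), (21,G2,10), (21,G3,10), (22,G3,12), (27,G2,13), (28,G2,14)
Step 2: Sum ranks within each group.
R_1 = 23 (n_1 = 5)
R_2 = 50 (n_2 = 5)
R_3 = 32 (n_3 = 4)
Step 3: H = 12/(N(N+1)) * sum(R_i^2/n_i) - 3(N+1)
     = 12/(14*15) * (23^2/5 + 50^2/5 + 32^2/4) - 3*15
     = 0.057143 * 861.8 - 45
     = 4.245714.
Step 4: Ties present; correction factor C = 1 - 24/(14^3 - 14) = 0.991209. Corrected H = 4.245714 / 0.991209 = 4.283370.
Step 5: Under H0, H ~ chi^2(2); p-value = 0.117457.
Step 6: alpha = 0.1. fail to reject H0.

H = 4.2834, df = 2, p = 0.117457, fail to reject H0.


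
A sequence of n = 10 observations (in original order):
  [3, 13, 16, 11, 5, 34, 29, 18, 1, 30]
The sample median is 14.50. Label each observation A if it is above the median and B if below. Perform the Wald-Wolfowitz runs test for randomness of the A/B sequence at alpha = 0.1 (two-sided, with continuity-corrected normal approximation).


Step 1: Compute median = 14.50; label A = above, B = below.
Labels in order: BBABBAAABA  (n_A = 5, n_B = 5)
Step 2: Count runs R = 6.
Step 3: Under H0 (random ordering), E[R] = 2*n_A*n_B/(n_A+n_B) + 1 = 2*5*5/10 + 1 = 6.0000.
        Var[R] = 2*n_A*n_B*(2*n_A*n_B - n_A - n_B) / ((n_A+n_B)^2 * (n_A+n_B-1)) = 2000/900 = 2.2222.
        SD[R] = 1.4907.
Step 4: R = E[R], so z = 0 with no continuity correction.
Step 5: Two-sided p-value via normal approximation = 2*(1 - Phi(|z|)) = 1.000000.
Step 6: alpha = 0.1. fail to reject H0.

R = 6, z = 0.0000, p = 1.000000, fail to reject H0.


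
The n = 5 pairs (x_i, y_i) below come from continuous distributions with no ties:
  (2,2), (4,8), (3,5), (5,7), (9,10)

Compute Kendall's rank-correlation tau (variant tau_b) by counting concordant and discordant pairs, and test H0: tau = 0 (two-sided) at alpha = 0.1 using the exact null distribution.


Step 1: Enumerate the 10 unordered pairs (i,j) with i<j and classify each by sign(x_j-x_i) * sign(y_j-y_i).
  (1,2):dx=+2,dy=+6->C; (1,3):dx=+1,dy=+3->C; (1,4):dx=+3,dy=+5->C; (1,5):dx=+7,dy=+8->C
  (2,3):dx=-1,dy=-3->C; (2,4):dx=+1,dy=-1->D; (2,5):dx=+5,dy=+2->C; (3,4):dx=+2,dy=+2->C
  (3,5):dx=+6,dy=+5->C; (4,5):dx=+4,dy=+3->C
Step 2: C = 9, D = 1, total pairs = 10.
Step 3: tau = (C - D)/(n(n-1)/2) = (9 - 1)/10 = 0.800000.
Step 4: Exact two-sided p-value (enumerate n! = 120 permutations of y under H0): p = 0.083333.
Step 5: alpha = 0.1. reject H0.

tau_b = 0.8000 (C=9, D=1), p = 0.083333, reject H0.


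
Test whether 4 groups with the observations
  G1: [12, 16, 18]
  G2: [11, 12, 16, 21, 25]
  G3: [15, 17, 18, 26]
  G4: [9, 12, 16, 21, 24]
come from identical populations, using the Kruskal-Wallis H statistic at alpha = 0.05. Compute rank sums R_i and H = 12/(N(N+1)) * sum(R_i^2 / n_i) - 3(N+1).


Step 1: Combine all N = 17 observations and assign midranks.
sorted (value, group, rank): (9,G4,1), (11,G2,2), (12,G1,4), (12,G2,4), (12,G4,4), (15,G3,6), (16,G1,8), (16,G2,8), (16,G4,8), (17,G3,10), (18,G1,11.5), (18,G3,11.5), (21,G2,13.5), (21,G4,13.5), (24,G4,15), (25,G2,16), (26,G3,17)
Step 2: Sum ranks within each group.
R_1 = 23.5 (n_1 = 3)
R_2 = 43.5 (n_2 = 5)
R_3 = 44.5 (n_3 = 4)
R_4 = 41.5 (n_4 = 5)
Step 3: H = 12/(N(N+1)) * sum(R_i^2/n_i) - 3(N+1)
     = 12/(17*18) * (23.5^2/3 + 43.5^2/5 + 44.5^2/4 + 41.5^2/5) - 3*18
     = 0.039216 * 1402.05 - 54
     = 0.982190.
Step 4: Ties present; correction factor C = 1 - 60/(17^3 - 17) = 0.987745. Corrected H = 0.982190 / 0.987745 = 0.994376.
Step 5: Under H0, H ~ chi^2(3); p-value = 0.802613.
Step 6: alpha = 0.05. fail to reject H0.

H = 0.9944, df = 3, p = 0.802613, fail to reject H0.


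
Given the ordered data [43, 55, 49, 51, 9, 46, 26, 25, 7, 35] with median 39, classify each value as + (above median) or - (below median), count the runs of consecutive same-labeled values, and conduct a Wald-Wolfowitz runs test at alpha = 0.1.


Step 1: Compute median = 39; label A = above, B = below.
Labels in order: AAAABABBBB  (n_A = 5, n_B = 5)
Step 2: Count runs R = 4.
Step 3: Under H0 (random ordering), E[R] = 2*n_A*n_B/(n_A+n_B) + 1 = 2*5*5/10 + 1 = 6.0000.
        Var[R] = 2*n_A*n_B*(2*n_A*n_B - n_A - n_B) / ((n_A+n_B)^2 * (n_A+n_B-1)) = 2000/900 = 2.2222.
        SD[R] = 1.4907.
Step 4: Continuity-corrected z = (R + 0.5 - E[R]) / SD[R] = (4 + 0.5 - 6.0000) / 1.4907 = -1.0062.
Step 5: Two-sided p-value via normal approximation = 2*(1 - Phi(|z|)) = 0.314305.
Step 6: alpha = 0.1. fail to reject H0.

R = 4, z = -1.0062, p = 0.314305, fail to reject H0.


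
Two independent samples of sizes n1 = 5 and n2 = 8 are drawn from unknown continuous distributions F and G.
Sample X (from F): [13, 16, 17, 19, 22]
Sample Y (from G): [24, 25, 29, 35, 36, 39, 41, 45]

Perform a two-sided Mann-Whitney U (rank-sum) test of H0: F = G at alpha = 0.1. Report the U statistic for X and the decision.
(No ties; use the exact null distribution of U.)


Step 1: Combine and sort all 13 observations; assign midranks.
sorted (value, group): (13,X), (16,X), (17,X), (19,X), (22,X), (24,Y), (25,Y), (29,Y), (35,Y), (36,Y), (39,Y), (41,Y), (45,Y)
ranks: 13->1, 16->2, 17->3, 19->4, 22->5, 24->6, 25->7, 29->8, 35->9, 36->10, 39->11, 41->12, 45->13
Step 2: Rank sum for X: R1 = 1 + 2 + 3 + 4 + 5 = 15.
Step 3: U_X = R1 - n1(n1+1)/2 = 15 - 5*6/2 = 15 - 15 = 0.
       U_Y = n1*n2 - U_X = 40 - 0 = 40.
Step 4: No ties, so the exact null distribution of U (based on enumerating the C(13,5) = 1287 equally likely rank assignments) gives the two-sided p-value.
Step 5: p-value = 0.001554; compare to alpha = 0.1. reject H0.

U_X = 0, p = 0.001554, reject H0 at alpha = 0.1.


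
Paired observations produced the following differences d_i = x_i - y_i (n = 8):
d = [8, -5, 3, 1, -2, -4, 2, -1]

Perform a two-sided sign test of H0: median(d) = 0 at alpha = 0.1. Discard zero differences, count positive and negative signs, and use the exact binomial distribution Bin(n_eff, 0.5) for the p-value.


Step 1: Discard zero differences. Original n = 8; n_eff = number of nonzero differences = 8.
Nonzero differences (with sign): +8, -5, +3, +1, -2, -4, +2, -1
Step 2: Count signs: positive = 4, negative = 4.
Step 3: Under H0: P(positive) = 0.5, so the number of positives S ~ Bin(8, 0.5).
Step 4: Two-sided exact p-value = sum of Bin(8,0.5) probabilities at or below the observed probability = 1.000000.
Step 5: alpha = 0.1. fail to reject H0.

n_eff = 8, pos = 4, neg = 4, p = 1.000000, fail to reject H0.


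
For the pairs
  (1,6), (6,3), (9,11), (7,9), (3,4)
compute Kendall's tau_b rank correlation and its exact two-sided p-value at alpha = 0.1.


Step 1: Enumerate the 10 unordered pairs (i,j) with i<j and classify each by sign(x_j-x_i) * sign(y_j-y_i).
  (1,2):dx=+5,dy=-3->D; (1,3):dx=+8,dy=+5->C; (1,4):dx=+6,dy=+3->C; (1,5):dx=+2,dy=-2->D
  (2,3):dx=+3,dy=+8->C; (2,4):dx=+1,dy=+6->C; (2,5):dx=-3,dy=+1->D; (3,4):dx=-2,dy=-2->C
  (3,5):dx=-6,dy=-7->C; (4,5):dx=-4,dy=-5->C
Step 2: C = 7, D = 3, total pairs = 10.
Step 3: tau = (C - D)/(n(n-1)/2) = (7 - 3)/10 = 0.400000.
Step 4: Exact two-sided p-value (enumerate n! = 120 permutations of y under H0): p = 0.483333.
Step 5: alpha = 0.1. fail to reject H0.

tau_b = 0.4000 (C=7, D=3), p = 0.483333, fail to reject H0.


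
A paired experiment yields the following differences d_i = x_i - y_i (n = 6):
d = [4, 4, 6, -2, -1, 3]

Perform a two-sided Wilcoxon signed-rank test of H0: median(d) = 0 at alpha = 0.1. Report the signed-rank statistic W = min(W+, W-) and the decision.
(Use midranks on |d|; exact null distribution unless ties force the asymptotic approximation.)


Step 1: Drop any zero differences (none here) and take |d_i|.
|d| = [4, 4, 6, 2, 1, 3]
Step 2: Midrank |d_i| (ties get averaged ranks).
ranks: |4|->4.5, |4|->4.5, |6|->6, |2|->2, |1|->1, |3|->3
Step 3: Attach original signs; sum ranks with positive sign and with negative sign.
W+ = 4.5 + 4.5 + 6 + 3 = 18
W- = 2 + 1 = 3
(Check: W+ + W- = 21 should equal n(n+1)/2 = 21.)
Step 4: Test statistic W = min(W+, W-) = 3.
Step 5: Ties in |d|, so use the tie-corrected normal approximation.
        E[W] = n(n+1)/4 = 6*7/4 = 10.5.
        Tie groups: |d|=4 (t=2); sum(t^3 - t) = 6.
        Var[W] = n(n+1)(2n+1)/24 - sum(t^3-t)/48 = 546/24 - 6/48 = 22.625.
        z = (W - E[W]) / sqrt(Var[W]) = (3 - 10.5) / 4.7566 = -1.5768.
        Two-sided p = 2*Phi(z) = 0.114850.
Step 6: alpha = 0.1. fail to reject H0.

W+ = 18, W- = 3, W = min = 3, p = 0.114850, fail to reject H0.


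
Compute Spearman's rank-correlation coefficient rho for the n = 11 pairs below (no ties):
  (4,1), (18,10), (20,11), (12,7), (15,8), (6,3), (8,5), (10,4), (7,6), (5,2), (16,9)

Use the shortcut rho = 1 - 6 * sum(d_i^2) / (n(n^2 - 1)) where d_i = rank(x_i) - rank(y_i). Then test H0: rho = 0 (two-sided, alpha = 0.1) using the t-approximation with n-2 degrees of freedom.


Step 1: Rank x and y separately (midranks; no ties here).
rank(x): 4->1, 18->10, 20->11, 12->7, 15->8, 6->3, 8->5, 10->6, 7->4, 5->2, 16->9
rank(y): 1->1, 10->10, 11->11, 7->7, 8->8, 3->3, 5->5, 4->4, 6->6, 2->2, 9->9
Step 2: d_i = R_x(i) - R_y(i); compute d_i^2.
  (1-1)^2=0, (10-10)^2=0, (11-11)^2=0, (7-7)^2=0, (8-8)^2=0, (3-3)^2=0, (5-5)^2=0, (6-4)^2=4, (4-6)^2=4, (2-2)^2=0, (9-9)^2=0
sum(d^2) = 8.
Step 3: rho = 1 - 6*8 / (11*(11^2 - 1)) = 1 - 48/1320 = 0.963636.
Step 4: Under H0, t = rho * sqrt((n-2)/(1-rho^2)) = 10.8186 ~ t(9).
Step 5: Two-sided p-value from the t-distribution with 9 df = 0.000002.
Step 6: alpha = 0.1. reject H0.

rho = 0.9636, p = 0.000002, reject H0 at alpha = 0.1.


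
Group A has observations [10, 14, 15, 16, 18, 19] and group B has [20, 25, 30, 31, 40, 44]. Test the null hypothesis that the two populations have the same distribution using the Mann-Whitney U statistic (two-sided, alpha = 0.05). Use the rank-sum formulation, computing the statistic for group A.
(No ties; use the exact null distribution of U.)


Step 1: Combine and sort all 12 observations; assign midranks.
sorted (value, group): (10,X), (14,X), (15,X), (16,X), (18,X), (19,X), (20,Y), (25,Y), (30,Y), (31,Y), (40,Y), (44,Y)
ranks: 10->1, 14->2, 15->3, 16->4, 18->5, 19->6, 20->7, 25->8, 30->9, 31->10, 40->11, 44->12
Step 2: Rank sum for X: R1 = 1 + 2 + 3 + 4 + 5 + 6 = 21.
Step 3: U_X = R1 - n1(n1+1)/2 = 21 - 6*7/2 = 21 - 21 = 0.
       U_Y = n1*n2 - U_X = 36 - 0 = 36.
Step 4: No ties, so the exact null distribution of U (based on enumerating the C(12,6) = 924 equally likely rank assignments) gives the two-sided p-value.
Step 5: p-value = 0.002165; compare to alpha = 0.05. reject H0.

U_X = 0, p = 0.002165, reject H0 at alpha = 0.05.


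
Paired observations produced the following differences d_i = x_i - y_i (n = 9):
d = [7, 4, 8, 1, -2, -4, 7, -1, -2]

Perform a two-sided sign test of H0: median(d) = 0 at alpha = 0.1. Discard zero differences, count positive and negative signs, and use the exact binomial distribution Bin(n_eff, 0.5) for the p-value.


Step 1: Discard zero differences. Original n = 9; n_eff = number of nonzero differences = 9.
Nonzero differences (with sign): +7, +4, +8, +1, -2, -4, +7, -1, -2
Step 2: Count signs: positive = 5, negative = 4.
Step 3: Under H0: P(positive) = 0.5, so the number of positives S ~ Bin(9, 0.5).
Step 4: Two-sided exact p-value = sum of Bin(9,0.5) probabilities at or below the observed probability = 1.000000.
Step 5: alpha = 0.1. fail to reject H0.

n_eff = 9, pos = 5, neg = 4, p = 1.000000, fail to reject H0.


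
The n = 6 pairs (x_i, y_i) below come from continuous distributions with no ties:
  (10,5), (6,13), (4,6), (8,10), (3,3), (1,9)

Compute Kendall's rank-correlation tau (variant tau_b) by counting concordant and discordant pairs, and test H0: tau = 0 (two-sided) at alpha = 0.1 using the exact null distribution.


Step 1: Enumerate the 15 unordered pairs (i,j) with i<j and classify each by sign(x_j-x_i) * sign(y_j-y_i).
  (1,2):dx=-4,dy=+8->D; (1,3):dx=-6,dy=+1->D; (1,4):dx=-2,dy=+5->D; (1,5):dx=-7,dy=-2->C
  (1,6):dx=-9,dy=+4->D; (2,3):dx=-2,dy=-7->C; (2,4):dx=+2,dy=-3->D; (2,5):dx=-3,dy=-10->C
  (2,6):dx=-5,dy=-4->C; (3,4):dx=+4,dy=+4->C; (3,5):dx=-1,dy=-3->C; (3,6):dx=-3,dy=+3->D
  (4,5):dx=-5,dy=-7->C; (4,6):dx=-7,dy=-1->C; (5,6):dx=-2,dy=+6->D
Step 2: C = 8, D = 7, total pairs = 15.
Step 3: tau = (C - D)/(n(n-1)/2) = (8 - 7)/15 = 0.066667.
Step 4: Exact two-sided p-value (enumerate n! = 720 permutations of y under H0): p = 1.000000.
Step 5: alpha = 0.1. fail to reject H0.

tau_b = 0.0667 (C=8, D=7), p = 1.000000, fail to reject H0.


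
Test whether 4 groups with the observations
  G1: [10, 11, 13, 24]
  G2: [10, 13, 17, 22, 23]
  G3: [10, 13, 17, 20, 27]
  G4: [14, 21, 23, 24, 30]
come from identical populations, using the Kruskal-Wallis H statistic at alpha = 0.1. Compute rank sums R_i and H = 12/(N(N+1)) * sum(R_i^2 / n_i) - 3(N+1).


Step 1: Combine all N = 19 observations and assign midranks.
sorted (value, group, rank): (10,G1,2), (10,G2,2), (10,G3,2), (11,G1,4), (13,G1,6), (13,G2,6), (13,G3,6), (14,G4,8), (17,G2,9.5), (17,G3,9.5), (20,G3,11), (21,G4,12), (22,G2,13), (23,G2,14.5), (23,G4,14.5), (24,G1,16.5), (24,G4,16.5), (27,G3,18), (30,G4,19)
Step 2: Sum ranks within each group.
R_1 = 28.5 (n_1 = 4)
R_2 = 45 (n_2 = 5)
R_3 = 46.5 (n_3 = 5)
R_4 = 70 (n_4 = 5)
Step 3: H = 12/(N(N+1)) * sum(R_i^2/n_i) - 3(N+1)
     = 12/(19*20) * (28.5^2/4 + 45^2/5 + 46.5^2/5 + 70^2/5) - 3*20
     = 0.031579 * 2020.51 - 60
     = 3.805658.
Step 4: Ties present; correction factor C = 1 - 66/(19^3 - 19) = 0.990351. Corrected H = 3.805658 / 0.990351 = 3.842737.
Step 5: Under H0, H ~ chi^2(3); p-value = 0.278954.
Step 6: alpha = 0.1. fail to reject H0.

H = 3.8427, df = 3, p = 0.278954, fail to reject H0.


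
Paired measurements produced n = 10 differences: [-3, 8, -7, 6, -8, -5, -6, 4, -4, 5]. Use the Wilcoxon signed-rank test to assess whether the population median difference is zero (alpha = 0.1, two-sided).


Step 1: Drop any zero differences (none here) and take |d_i|.
|d| = [3, 8, 7, 6, 8, 5, 6, 4, 4, 5]
Step 2: Midrank |d_i| (ties get averaged ranks).
ranks: |3|->1, |8|->9.5, |7|->8, |6|->6.5, |8|->9.5, |5|->4.5, |6|->6.5, |4|->2.5, |4|->2.5, |5|->4.5
Step 3: Attach original signs; sum ranks with positive sign and with negative sign.
W+ = 9.5 + 6.5 + 2.5 + 4.5 = 23
W- = 1 + 8 + 9.5 + 4.5 + 6.5 + 2.5 = 32
(Check: W+ + W- = 55 should equal n(n+1)/2 = 55.)
Step 4: Test statistic W = min(W+, W-) = 23.
Step 5: Ties in |d|, so use the tie-corrected normal approximation.
        E[W] = n(n+1)/4 = 10*11/4 = 27.5.
        Tie groups: |d|=4 (t=2), |d|=5 (t=2), |d|=6 (t=2), |d|=8 (t=2); sum(t^3 - t) = 24.
        Var[W] = n(n+1)(2n+1)/24 - sum(t^3-t)/48 = 2310/24 - 24/48 = 95.75.
        z = (W - E[W]) / sqrt(Var[W]) = (23 - 27.5) / 9.7852 = -0.4599.
        Two-sided p = 2*Phi(z) = 0.645603.
Step 6: alpha = 0.1. fail to reject H0.

W+ = 23, W- = 32, W = min = 23, p = 0.645603, fail to reject H0.


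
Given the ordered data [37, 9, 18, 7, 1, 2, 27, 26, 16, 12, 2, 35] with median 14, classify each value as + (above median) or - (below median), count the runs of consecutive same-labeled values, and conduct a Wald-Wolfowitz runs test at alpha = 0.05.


Step 1: Compute median = 14; label A = above, B = below.
Labels in order: ABABBBAAABBA  (n_A = 6, n_B = 6)
Step 2: Count runs R = 7.
Step 3: Under H0 (random ordering), E[R] = 2*n_A*n_B/(n_A+n_B) + 1 = 2*6*6/12 + 1 = 7.0000.
        Var[R] = 2*n_A*n_B*(2*n_A*n_B - n_A - n_B) / ((n_A+n_B)^2 * (n_A+n_B-1)) = 4320/1584 = 2.7273.
        SD[R] = 1.6514.
Step 4: R = E[R], so z = 0 with no continuity correction.
Step 5: Two-sided p-value via normal approximation = 2*(1 - Phi(|z|)) = 1.000000.
Step 6: alpha = 0.05. fail to reject H0.

R = 7, z = 0.0000, p = 1.000000, fail to reject H0.
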